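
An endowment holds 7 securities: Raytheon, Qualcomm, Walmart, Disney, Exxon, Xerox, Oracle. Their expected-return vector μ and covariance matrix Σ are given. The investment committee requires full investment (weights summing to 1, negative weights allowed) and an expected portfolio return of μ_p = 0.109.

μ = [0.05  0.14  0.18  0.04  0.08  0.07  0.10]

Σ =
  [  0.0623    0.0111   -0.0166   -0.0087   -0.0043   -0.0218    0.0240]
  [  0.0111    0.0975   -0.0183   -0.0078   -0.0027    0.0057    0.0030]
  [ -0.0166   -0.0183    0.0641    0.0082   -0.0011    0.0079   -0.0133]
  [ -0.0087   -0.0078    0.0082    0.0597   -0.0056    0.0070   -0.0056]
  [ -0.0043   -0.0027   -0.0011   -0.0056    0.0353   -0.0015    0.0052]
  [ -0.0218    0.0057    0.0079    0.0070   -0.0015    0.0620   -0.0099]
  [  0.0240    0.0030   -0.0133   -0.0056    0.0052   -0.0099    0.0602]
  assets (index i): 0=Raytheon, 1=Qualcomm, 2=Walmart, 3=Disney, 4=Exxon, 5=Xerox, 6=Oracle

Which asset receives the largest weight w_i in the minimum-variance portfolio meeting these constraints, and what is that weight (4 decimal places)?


Walmart (0.2599)

p=Σ⁻¹μ = [1.5051  2.0193  3.9456  0.8916  2.6425  1.2349  1.8899]
q=Σ⁻¹𝟙 = [28.8281  12.5421  24.3679  21.1542  36.0391  22.4754  12.4279]
a=μᵀp=1.590661  b=𝟙ᵀp=14.128879  c=𝟙ᵀq=157.834651  D=ac−b²=51.436226
λ₁=(c·0.109−b)/D = (157.834651·0.109−14.128879)/51.436226 = 0.059785
λ₂=(a−b·0.109)/D = (1.590661−14.128879·0.109)/51.436226 = 0.000984
w* = 0.059785·p + 0.000984·q:
  w_0 = 0.059785·1.5051 + 0.000984·28.8281 = 0.1183  (Raytheon)
  w_1 = 0.059785·2.0193 + 0.000984·12.5421 = 0.1331  (Qualcomm)
  w_2 = 0.059785·3.9456 + 0.000984·24.3679 = 0.2599  (Walmart)
  w_3 = 0.059785·0.8916 + 0.000984·21.1542 = 0.0741  (Disney)
  w_4 = 0.059785·2.6425 + 0.000984·36.0391 = 0.1934  (Exxon)
  w_5 = 0.059785·1.2349 + 0.000984·22.4754 = 0.0959  (Xerox)
  w_6 = 0.059785·1.8899 + 0.000984·12.4279 = 0.1252  (Oracle)
Σw_i=1.0000  μᵀw=0.1090
σ²=wᵀΣw=λ₁·μ_p+λ₂ = 0.059785·0.109 + 0.000984 = 0.007501 ≈ 0.0075


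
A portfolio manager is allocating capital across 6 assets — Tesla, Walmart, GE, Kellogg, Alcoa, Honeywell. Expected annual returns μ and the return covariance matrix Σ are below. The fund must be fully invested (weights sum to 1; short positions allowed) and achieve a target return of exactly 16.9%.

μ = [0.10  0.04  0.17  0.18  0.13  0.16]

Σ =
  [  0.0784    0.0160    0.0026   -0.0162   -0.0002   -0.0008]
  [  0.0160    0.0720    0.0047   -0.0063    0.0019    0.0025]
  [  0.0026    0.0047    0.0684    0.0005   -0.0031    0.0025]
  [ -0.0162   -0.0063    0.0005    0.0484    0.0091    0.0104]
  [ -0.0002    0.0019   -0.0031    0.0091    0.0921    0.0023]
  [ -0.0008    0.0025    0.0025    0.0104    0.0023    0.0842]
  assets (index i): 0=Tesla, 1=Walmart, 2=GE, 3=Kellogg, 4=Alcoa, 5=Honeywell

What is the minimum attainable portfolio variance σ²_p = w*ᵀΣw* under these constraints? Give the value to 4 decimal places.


x=Σ⁻¹μ = [1.9717  0.2294  2.3661  3.8967  1.0724  1.3313]
y=Σ⁻¹𝟙 = [15.0142  11.2526  13.1936  23.6567  8.5617  8.1375]
a=μᵀx=1.662420  b=𝟙ᵀx=10.867665  c=𝟙ᵀy=79.816330  D=ac−b²=14.582103
λ₁=(c·0.169−b)/D = (79.816330·0.169−10.867665)/14.582103 = 0.179761
λ₂=(a−b·0.169)/D = (1.662420−10.867665·0.169)/14.582103 = -0.011947
w* = 0.179761·x + -0.011947·y:
  w_0 = 0.179761·1.9717 + -0.011947·15.0142 = 0.1751  (Tesla)
  w_1 = 0.179761·0.2294 + -0.011947·11.2526 = -0.0932  (Walmart)
  w_2 = 0.179761·2.3661 + -0.011947·13.1936 = 0.2677  (GE)
  w_3 = 0.179761·3.8967 + -0.011947·23.6567 = 0.4178  (Kellogg)
  w_4 = 0.179761·1.0724 + -0.011947·8.5617 = 0.0905  (Alcoa)
  w_5 = 0.179761·1.3313 + -0.011947·8.1375 = 0.1421  (Honeywell)
Σw_i=1.0000  μᵀw=0.1690
σ²=wᵀΣw=λ₁·μ_p+λ₂ = 0.179761·0.169 + -0.011947 = 0.018432 ≈ 0.0184

0.0184


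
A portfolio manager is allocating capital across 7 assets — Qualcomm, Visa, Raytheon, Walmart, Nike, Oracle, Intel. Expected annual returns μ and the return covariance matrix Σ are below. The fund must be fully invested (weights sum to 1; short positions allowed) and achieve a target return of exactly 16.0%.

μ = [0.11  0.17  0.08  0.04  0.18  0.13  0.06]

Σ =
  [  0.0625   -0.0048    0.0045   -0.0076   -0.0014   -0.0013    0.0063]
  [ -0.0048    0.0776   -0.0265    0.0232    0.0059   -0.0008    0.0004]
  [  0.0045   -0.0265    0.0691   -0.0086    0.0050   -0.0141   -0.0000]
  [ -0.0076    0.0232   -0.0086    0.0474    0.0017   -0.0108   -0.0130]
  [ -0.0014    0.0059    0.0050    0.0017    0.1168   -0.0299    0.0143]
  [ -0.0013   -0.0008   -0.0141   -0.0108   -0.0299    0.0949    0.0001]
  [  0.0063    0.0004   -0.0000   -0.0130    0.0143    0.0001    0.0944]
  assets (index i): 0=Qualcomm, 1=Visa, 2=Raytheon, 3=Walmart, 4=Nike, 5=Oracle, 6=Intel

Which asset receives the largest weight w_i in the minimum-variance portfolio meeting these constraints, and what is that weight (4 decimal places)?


Visa (0.3701)

u=Σ⁻¹μ = [1.9542  2.8274  2.5906  0.8315  1.8993  2.4981  0.3173]
v=Σ⁻¹𝟙 = [18.3038  13.1721  25.6746  29.9921  10.6282  21.4632  11.8134]
a=μᵀu=1.621801  b=𝟙ᵀu=12.918431  c=𝟙ᵀv=131.047498  D=ac−b²=45.647059
λ₁=(c·0.160−b)/D = (131.047498·0.160−12.918431)/45.647059 = 0.176335
λ₂=(a−b·0.160)/D = (1.621801−12.918431·0.160)/45.647059 = -0.009752
w* = 0.176335·u + -0.009752·v:
  w_0 = 0.176335·1.9542 + -0.009752·18.3038 = 0.1661  (Qualcomm)
  w_1 = 0.176335·2.8274 + -0.009752·13.1721 = 0.3701  (Visa)
  w_2 = 0.176335·2.5906 + -0.009752·25.6746 = 0.2064  (Raytheon)
  w_3 = 0.176335·0.8315 + -0.009752·29.9921 = -0.1459  (Walmart)
  w_4 = 0.176335·1.8993 + -0.009752·10.6282 = 0.2313  (Nike)
  w_5 = 0.176335·2.4981 + -0.009752·21.4632 = 0.2312  (Oracle)
  w_6 = 0.176335·0.3173 + -0.009752·11.8134 = -0.0592  (Intel)
Σw_i=1.0000  μᵀw=0.1600
σ²=wᵀΣw=λ₁·μ_p+λ₂ = 0.176335·0.160 + -0.009752 = 0.018462 ≈ 0.0185


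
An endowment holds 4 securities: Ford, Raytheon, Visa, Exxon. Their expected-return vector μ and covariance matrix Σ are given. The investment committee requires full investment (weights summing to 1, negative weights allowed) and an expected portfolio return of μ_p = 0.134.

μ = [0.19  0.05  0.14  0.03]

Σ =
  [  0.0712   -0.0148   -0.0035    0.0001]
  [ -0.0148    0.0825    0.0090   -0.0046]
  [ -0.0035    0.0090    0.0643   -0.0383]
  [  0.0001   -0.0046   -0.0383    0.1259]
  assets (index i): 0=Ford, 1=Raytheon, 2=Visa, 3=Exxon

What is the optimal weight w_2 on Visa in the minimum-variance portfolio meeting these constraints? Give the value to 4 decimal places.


x=Σ⁻¹μ = [2.9947  0.8910  2.9012  1.1510]
y=Σ⁻¹𝟙 = [18.0325  13.6153  23.9947  15.7254]
a=μᵀx=1.054250  b=𝟙ᵀx=7.937962  c=𝟙ᵀy=71.367902  D=ac−b²=12.228346
λ₁=(c·0.134−b)/D = (71.367902·0.134−7.937962)/12.228346 = 0.132916
λ₂=(a−b·0.134)/D = (1.054250−7.937962·0.134)/12.228346 = -0.000772
w* = 0.132916·x + -0.000772·y:
  w_0 = 0.132916·2.9947 + -0.000772·18.0325 = 0.3841  (Ford)
  w_1 = 0.132916·0.8910 + -0.000772·13.6153 = 0.1079  (Raytheon)
  w_2 = 0.132916·2.9012 + -0.000772·23.9947 = 0.3671  (Visa)
  w_3 = 0.132916·1.1510 + -0.000772·15.7254 = 0.1409  (Exxon)
Σw_i=1.0000  μᵀw=0.1340
σ²=wᵀΣw=λ₁·μ_p+λ₂ = 0.132916·0.134 + -0.000772 = 0.017039 ≈ 0.0170

0.3671


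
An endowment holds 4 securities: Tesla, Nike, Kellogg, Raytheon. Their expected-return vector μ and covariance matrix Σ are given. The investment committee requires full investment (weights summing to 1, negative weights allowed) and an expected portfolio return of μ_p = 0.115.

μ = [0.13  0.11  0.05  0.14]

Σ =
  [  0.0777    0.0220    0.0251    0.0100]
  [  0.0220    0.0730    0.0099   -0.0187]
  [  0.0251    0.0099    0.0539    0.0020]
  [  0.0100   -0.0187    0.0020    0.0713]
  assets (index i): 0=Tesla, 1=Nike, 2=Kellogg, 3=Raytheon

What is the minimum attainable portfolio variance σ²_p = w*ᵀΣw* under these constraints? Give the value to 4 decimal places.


0.0215

g=Σ⁻¹μ = [0.8114  1.8421  0.1250  2.3294]
h=Σ⁻¹𝟙 = [1.5207  15.7991  14.2915  17.5547]
a=μᵀg=0.640466  b=𝟙ᵀg=5.107825  c=𝟙ᵀh=49.165981  D=ac−b²=5.399264
λ₁=(c·0.115−b)/D = (49.165981·0.115−5.107825)/5.399264 = 0.101174
λ₂=(a−b·0.115)/D = (0.640466−5.107825·0.115)/5.399264 = 0.009828
w* = 0.101174·g + 0.009828·h:
  w_0 = 0.101174·0.8114 + 0.009828·1.5207 = 0.0970  (Tesla)
  w_1 = 0.101174·1.8421 + 0.009828·15.7991 = 0.3416  (Nike)
  w_2 = 0.101174·0.1250 + 0.009828·14.2915 = 0.1531  (Kellogg)
  w_3 = 0.101174·2.3294 + 0.009828·17.5547 = 0.4082  (Raytheon)
Σw_i=1.0000  μᵀw=0.1150
σ²=wᵀΣw=λ₁·μ_p+λ₂ = 0.101174·0.115 + 0.009828 = 0.021463 ≈ 0.0215


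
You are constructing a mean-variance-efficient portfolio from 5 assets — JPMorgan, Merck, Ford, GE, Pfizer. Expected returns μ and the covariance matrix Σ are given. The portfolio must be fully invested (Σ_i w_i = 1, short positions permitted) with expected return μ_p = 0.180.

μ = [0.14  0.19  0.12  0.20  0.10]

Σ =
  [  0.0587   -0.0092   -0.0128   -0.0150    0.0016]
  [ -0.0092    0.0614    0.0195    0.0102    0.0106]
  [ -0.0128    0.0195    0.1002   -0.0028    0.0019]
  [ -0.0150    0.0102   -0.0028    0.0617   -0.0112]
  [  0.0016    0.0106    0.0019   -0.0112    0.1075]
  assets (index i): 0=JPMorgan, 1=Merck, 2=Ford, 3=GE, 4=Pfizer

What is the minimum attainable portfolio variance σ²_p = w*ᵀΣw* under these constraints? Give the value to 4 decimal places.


u=Σ⁻¹μ = [4.0713  2.4230  1.3406  4.0789  1.0320]
v=Σ⁻¹𝟙 = [27.0045  10.9958  11.7509  23.3100  10.0370]
a=μᵀu=2.110181  b=𝟙ᵀu=12.945647  c=𝟙ᵀv=83.098237  D=ac−b²=7.762562
λ₁=(c·0.180−b)/D = (83.098237·0.180−12.945647)/7.762562 = 0.259197
λ₂=(a−b·0.180)/D = (2.110181−12.945647·0.180)/7.762562 = -0.028346
w* = 0.259197·u + -0.028346·v:
  w_0 = 0.259197·4.0713 + -0.028346·27.0045 = 0.2898  (JPMorgan)
  w_1 = 0.259197·2.4230 + -0.028346·10.9958 = 0.3163  (Merck)
  w_2 = 0.259197·1.3406 + -0.028346·11.7509 = 0.0144  (Ford)
  w_3 = 0.259197·4.0789 + -0.028346·23.3100 = 0.3965  (GE)
  w_4 = 0.259197·1.0320 + -0.028346·10.0370 = -0.0170  (Pfizer)
Σw_i=1.0000  μᵀw=0.1800
σ²=wᵀΣw=λ₁·μ_p+λ₂ = 0.259197·0.180 + -0.028346 = 0.018310 ≈ 0.0183

0.0183


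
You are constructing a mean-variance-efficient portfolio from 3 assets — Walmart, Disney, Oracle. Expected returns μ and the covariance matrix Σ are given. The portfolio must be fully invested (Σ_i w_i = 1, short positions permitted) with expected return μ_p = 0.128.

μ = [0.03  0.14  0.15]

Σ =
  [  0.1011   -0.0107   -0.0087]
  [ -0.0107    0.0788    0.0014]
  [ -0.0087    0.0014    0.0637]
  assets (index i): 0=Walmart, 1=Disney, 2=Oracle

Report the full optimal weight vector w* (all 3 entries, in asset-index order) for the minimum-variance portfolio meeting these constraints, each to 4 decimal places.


0.1528  0.3666  0.4806

p=Σ⁻¹μ = [0.6976  1.8286  2.4099]
q=Σ⁻¹𝟙 = [12.8623  14.1323  17.1447]
a=μᵀp=0.638411  b=𝟙ᵀp=4.936090  c=𝟙ᵀq=44.139221  D=ac−b²=3.813972
λ₁=(c·0.128−b)/D = (44.139221·0.128−4.936090)/3.813972 = 0.187136
λ₂=(a−b·0.128)/D = (0.638411−4.936090·0.128)/3.813972 = 0.001728
w* = 0.187136·p + 0.001728·q:
  w_0 = 0.187136·0.6976 + 0.001728·12.8623 = 0.1528  (Walmart)
  w_1 = 0.187136·1.8286 + 0.001728·14.1323 = 0.3666  (Disney)
  w_2 = 0.187136·2.4099 + 0.001728·17.1447 = 0.4806  (Oracle)
Σw_i=1.0000  μᵀw=0.1280
σ²=wᵀΣw=λ₁·μ_p+λ₂ = 0.187136·0.128 + 0.001728 = 0.025682 ≈ 0.0257


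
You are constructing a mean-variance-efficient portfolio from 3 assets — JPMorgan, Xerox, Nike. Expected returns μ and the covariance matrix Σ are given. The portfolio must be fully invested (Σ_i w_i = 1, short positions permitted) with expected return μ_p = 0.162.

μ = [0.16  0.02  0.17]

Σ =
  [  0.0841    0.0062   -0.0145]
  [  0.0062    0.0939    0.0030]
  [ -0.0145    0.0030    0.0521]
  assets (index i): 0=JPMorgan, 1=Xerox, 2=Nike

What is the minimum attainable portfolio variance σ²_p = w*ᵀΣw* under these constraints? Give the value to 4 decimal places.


0.0242

g=Σ⁻¹μ = [2.5969  -0.0860  3.9906]
h=Σ⁻¹𝟙 = [15.1827  8.9153  22.9060]
a=μᵀg=1.092191  b=𝟙ᵀg=6.501553  c=𝟙ᵀh=47.003993  D=ac−b²=9.067136
λ₁=(c·0.162−b)/D = (47.003993·0.162−6.501553)/9.067136 = 0.122761
λ₂=(a−b·0.162)/D = (1.092191−6.501553·0.162)/9.067136 = 0.004295
w* = 0.122761·g + 0.004295·h:
  w_0 = 0.122761·2.5969 + 0.004295·15.1827 = 0.3840  (JPMorgan)
  w_1 = 0.122761·-0.0860 + 0.004295·8.9153 = 0.0277  (Xerox)
  w_2 = 0.122761·3.9906 + 0.004295·22.9060 = 0.5883  (Nike)
Σw_i=1.0000  μᵀw=0.1620
σ²=wᵀΣw=λ₁·μ_p+λ₂ = 0.122761·0.162 + 0.004295 = 0.024182 ≈ 0.0242


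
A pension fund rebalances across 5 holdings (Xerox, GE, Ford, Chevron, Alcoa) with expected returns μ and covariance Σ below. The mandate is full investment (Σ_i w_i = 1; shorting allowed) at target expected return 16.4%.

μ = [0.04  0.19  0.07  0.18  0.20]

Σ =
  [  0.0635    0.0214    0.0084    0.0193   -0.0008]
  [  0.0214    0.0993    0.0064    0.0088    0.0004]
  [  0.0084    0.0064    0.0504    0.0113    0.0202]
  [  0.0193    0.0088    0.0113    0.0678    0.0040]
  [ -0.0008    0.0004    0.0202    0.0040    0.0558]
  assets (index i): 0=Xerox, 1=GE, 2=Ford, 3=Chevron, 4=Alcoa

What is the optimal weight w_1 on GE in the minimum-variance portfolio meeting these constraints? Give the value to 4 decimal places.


0.1821

p=Σ⁻¹μ = [-0.6073  1.8579  -0.7745  2.4996  3.6634]
q=Σ⁻¹𝟙 = [9.7909  6.4993  9.9105  8.6523  13.8070]
a=μᵀp=1.457097  b=𝟙ᵀp=6.639061  c=𝟙ᵀq=48.660036  D=ac−b²=26.825277
λ₁=(c·0.164−b)/D = (48.660036·0.164−6.639061)/26.825277 = 0.049997
λ₂=(a−b·0.164)/D = (1.457097−6.639061·0.164)/26.825277 = 0.013729
w* = 0.049997·p + 0.013729·q:
  w_0 = 0.049997·-0.6073 + 0.013729·9.7909 = 0.1041  (Xerox)
  w_1 = 0.049997·1.8579 + 0.013729·6.4993 = 0.1821  (GE)
  w_2 = 0.049997·-0.7745 + 0.013729·9.9105 = 0.0973  (Ford)
  w_3 = 0.049997·2.4996 + 0.013729·8.6523 = 0.2438  (Chevron)
  w_4 = 0.049997·3.6634 + 0.013729·13.8070 = 0.3727  (Alcoa)
Σw_i=1.0000  μᵀw=0.1640
σ²=wᵀΣw=λ₁·μ_p+λ₂ = 0.049997·0.164 + 0.013729 = 0.021929 ≈ 0.0219


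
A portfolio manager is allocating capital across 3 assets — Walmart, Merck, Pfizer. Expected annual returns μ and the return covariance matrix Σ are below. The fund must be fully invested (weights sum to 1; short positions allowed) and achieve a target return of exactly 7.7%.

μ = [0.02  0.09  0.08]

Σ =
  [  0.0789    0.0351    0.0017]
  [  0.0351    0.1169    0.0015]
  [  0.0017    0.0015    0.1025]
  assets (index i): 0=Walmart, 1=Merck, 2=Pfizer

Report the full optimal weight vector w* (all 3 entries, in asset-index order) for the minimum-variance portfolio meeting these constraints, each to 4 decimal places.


0.1186  0.4118  0.4696

g=Σ⁻¹μ = [-0.1168  0.7951  0.7708]
h=Σ⁻¹𝟙 = [10.0622  5.4111  9.5100]
a=μᵀg=0.130884  b=𝟙ᵀg=1.449041  c=𝟙ᵀh=24.983251  D=ac−b²=1.170177
λ₁=(c·0.077−b)/D = (24.983251·0.077−1.449041)/1.170177 = 0.405639
λ₂=(a−b·0.077)/D = (0.130884−1.449041·0.077)/1.170177 = 0.016500
w* = 0.405639·g + 0.016500·h:
  w_0 = 0.405639·-0.1168 + 0.016500·10.0622 = 0.1186  (Walmart)
  w_1 = 0.405639·0.7951 + 0.016500·5.4111 = 0.4118  (Merck)
  w_2 = 0.405639·0.7708 + 0.016500·9.5100 = 0.4696  (Pfizer)
Σw_i=1.0000  μᵀw=0.0770
σ²=wᵀΣw=λ₁·μ_p+λ₂ = 0.405639·0.077 + 0.016500 = 0.047734 ≈ 0.0477


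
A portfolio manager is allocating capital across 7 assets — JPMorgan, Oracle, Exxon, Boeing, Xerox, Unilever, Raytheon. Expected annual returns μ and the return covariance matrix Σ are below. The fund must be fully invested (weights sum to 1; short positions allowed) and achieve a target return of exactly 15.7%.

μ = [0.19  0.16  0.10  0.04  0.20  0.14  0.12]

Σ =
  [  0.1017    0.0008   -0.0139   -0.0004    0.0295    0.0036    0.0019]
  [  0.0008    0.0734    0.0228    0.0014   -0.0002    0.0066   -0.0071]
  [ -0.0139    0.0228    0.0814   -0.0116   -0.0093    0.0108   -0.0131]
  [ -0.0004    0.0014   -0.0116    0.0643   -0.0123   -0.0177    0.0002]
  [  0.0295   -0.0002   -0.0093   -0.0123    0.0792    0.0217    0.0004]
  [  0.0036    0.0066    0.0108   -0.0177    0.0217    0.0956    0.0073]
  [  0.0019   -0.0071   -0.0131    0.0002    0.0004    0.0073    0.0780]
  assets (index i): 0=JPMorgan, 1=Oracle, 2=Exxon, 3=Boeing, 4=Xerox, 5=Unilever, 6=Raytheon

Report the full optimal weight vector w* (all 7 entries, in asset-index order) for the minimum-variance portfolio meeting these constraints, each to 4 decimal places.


u=Σ⁻¹μ = [1.3768  1.7436  1.6471  1.5145  2.2339  0.7378  1.8559]
v=Σ⁻¹𝟙 = [7.8662  8.4927  17.5291  23.1752  13.1839  7.7123  15.4971]
a=μᵀu=1.538630  b=𝟙ᵀu=11.109489  c=𝟙ᵀv=93.456538  D=ac−b²=20.374273
λ₁=(c·0.157−b)/D = (93.456538·0.157−11.109489)/20.374273 = 0.174887
λ₂=(a−b·0.157)/D = (1.538630−11.109489·0.157)/20.374273 = -0.010089
w* = 0.174887·u + -0.010089·v:
  w_0 = 0.174887·1.3768 + -0.010089·7.8662 = 0.1614  (JPMorgan)
  w_1 = 0.174887·1.7436 + -0.010089·8.4927 = 0.2192  (Oracle)
  w_2 = 0.174887·1.6471 + -0.010089·17.5291 = 0.1112  (Exxon)
  w_3 = 0.174887·1.5145 + -0.010089·23.1752 = 0.0310  (Boeing)
  w_4 = 0.174887·2.2339 + -0.010089·13.1839 = 0.2577  (Xerox)
  w_5 = 0.174887·0.7378 + -0.010089·7.7123 = 0.0512  (Unilever)
  w_6 = 0.174887·1.8559 + -0.010089·15.4971 = 0.1682  (Raytheon)
Σw_i=1.0000  μᵀw=0.1570
σ²=wᵀΣw=λ₁·μ_p+λ₂ = 0.174887·0.157 + -0.010089 = 0.017368 ≈ 0.0174

0.1614  0.2192  0.1112  0.0310  0.2577  0.0512  0.1682


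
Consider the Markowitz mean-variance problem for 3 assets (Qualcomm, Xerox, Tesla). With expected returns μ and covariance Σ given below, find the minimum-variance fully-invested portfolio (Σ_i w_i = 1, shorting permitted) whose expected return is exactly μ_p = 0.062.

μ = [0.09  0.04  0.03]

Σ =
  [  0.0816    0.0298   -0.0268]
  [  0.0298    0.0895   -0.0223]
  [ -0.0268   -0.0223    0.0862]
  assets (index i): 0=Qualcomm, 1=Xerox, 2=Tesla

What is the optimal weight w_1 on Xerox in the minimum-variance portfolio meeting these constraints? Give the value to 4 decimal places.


0.1242

g=Σ⁻¹μ = [1.2874  0.2188  0.8049]
h=Σ⁻¹𝟙 = [14.4302  11.0918  18.9568]
a=μᵀg=0.148764  b=𝟙ᵀg=2.311097  c=𝟙ᵀh=44.478846  D=ac−b²=1.275673
λ₁=(c·0.062−b)/D = (44.478846·0.062−2.311097)/1.275673 = 0.350083
λ₂=(a−b·0.062)/D = (0.148764−2.311097·0.062)/1.275673 = 0.004292
w* = 0.350083·g + 0.004292·h:
  w_0 = 0.350083·1.2874 + 0.004292·14.4302 = 0.5126  (Qualcomm)
  w_1 = 0.350083·0.2188 + 0.004292·11.0918 = 0.1242  (Xerox)
  w_2 = 0.350083·0.8049 + 0.004292·18.9568 = 0.3632  (Tesla)
Σw_i=1.0000  μᵀw=0.0620
σ²=wᵀΣw=λ₁·μ_p+λ₂ = 0.350083·0.062 + 0.004292 = 0.025998 ≈ 0.0260


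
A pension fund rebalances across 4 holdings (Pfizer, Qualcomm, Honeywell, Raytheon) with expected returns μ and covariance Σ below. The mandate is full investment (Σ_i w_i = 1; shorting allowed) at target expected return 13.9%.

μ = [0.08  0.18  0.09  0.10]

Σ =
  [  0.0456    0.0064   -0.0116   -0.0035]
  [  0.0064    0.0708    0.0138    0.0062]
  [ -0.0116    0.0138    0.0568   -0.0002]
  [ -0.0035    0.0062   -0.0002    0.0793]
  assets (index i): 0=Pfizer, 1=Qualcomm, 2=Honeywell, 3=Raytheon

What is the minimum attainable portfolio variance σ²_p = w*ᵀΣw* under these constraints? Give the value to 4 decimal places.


u=Σ⁻¹μ = [1.9544  1.9665  1.5101  1.1974]
v=Σ⁻¹𝟙 = [27.6296  6.2066  21.7876  13.3995]
a=μᵀu=0.765970  b=𝟙ᵀu=6.628384  c=𝟙ᵀv=69.023273  D=ac−b²=8.934248
λ₁=(c·0.139−b)/D = (69.023273·0.139−6.628384)/8.934248 = 0.331964
λ₂=(a−b·0.139)/D = (0.765970−6.628384·0.139)/8.934248 = -0.017391
w* = 0.331964·u + -0.017391·v:
  w_0 = 0.331964·1.9544 + -0.017391·27.6296 = 0.1683  (Pfizer)
  w_1 = 0.331964·1.9665 + -0.017391·6.2066 = 0.5449  (Qualcomm)
  w_2 = 0.331964·1.5101 + -0.017391·21.7876 = 0.1224  (Honeywell)
  w_3 = 0.331964·1.1974 + -0.017391·13.3995 = 0.1644  (Raytheon)
Σw_i=1.0000  μᵀw=0.1390
σ²=wᵀΣw=λ₁·μ_p+λ₂ = 0.331964·0.139 + -0.017391 = 0.028752 ≈ 0.0288

0.0288


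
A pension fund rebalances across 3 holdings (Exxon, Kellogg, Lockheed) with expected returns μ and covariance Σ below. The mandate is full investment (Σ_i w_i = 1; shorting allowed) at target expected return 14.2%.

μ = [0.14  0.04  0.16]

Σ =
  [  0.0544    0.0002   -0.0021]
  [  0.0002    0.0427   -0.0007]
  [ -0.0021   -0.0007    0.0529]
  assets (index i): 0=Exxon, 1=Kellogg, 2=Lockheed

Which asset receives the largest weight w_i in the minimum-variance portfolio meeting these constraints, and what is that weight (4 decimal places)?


Lockheed (0.5003)

g=Σ⁻¹μ = [2.6913  0.9757  3.1443]
h=Σ⁻¹𝟙 = [19.0664  23.6573  19.9735]
a=μᵀg=0.918905  b=𝟙ᵀg=6.811356  c=𝟙ᵀh=62.697276  D=ac−b²=11.218300
λ₁=(c·0.142−b)/D = (62.697276·0.142−6.811356)/11.218300 = 0.186450
λ₂=(a−b·0.142)/D = (0.918905−6.811356·0.142)/11.218300 = -0.004306
w* = 0.186450·g + -0.004306·h:
  w_0 = 0.186450·2.6913 + -0.004306·19.0664 = 0.4197  (Exxon)
  w_1 = 0.186450·0.9757 + -0.004306·23.6573 = 0.0801  (Kellogg)
  w_2 = 0.186450·3.1443 + -0.004306·19.9735 = 0.5003  (Lockheed)
Σw_i=1.0000  μᵀw=0.1420
σ²=wᵀΣw=λ₁·μ_p+λ₂ = 0.186450·0.142 + -0.004306 = 0.022170 ≈ 0.0222


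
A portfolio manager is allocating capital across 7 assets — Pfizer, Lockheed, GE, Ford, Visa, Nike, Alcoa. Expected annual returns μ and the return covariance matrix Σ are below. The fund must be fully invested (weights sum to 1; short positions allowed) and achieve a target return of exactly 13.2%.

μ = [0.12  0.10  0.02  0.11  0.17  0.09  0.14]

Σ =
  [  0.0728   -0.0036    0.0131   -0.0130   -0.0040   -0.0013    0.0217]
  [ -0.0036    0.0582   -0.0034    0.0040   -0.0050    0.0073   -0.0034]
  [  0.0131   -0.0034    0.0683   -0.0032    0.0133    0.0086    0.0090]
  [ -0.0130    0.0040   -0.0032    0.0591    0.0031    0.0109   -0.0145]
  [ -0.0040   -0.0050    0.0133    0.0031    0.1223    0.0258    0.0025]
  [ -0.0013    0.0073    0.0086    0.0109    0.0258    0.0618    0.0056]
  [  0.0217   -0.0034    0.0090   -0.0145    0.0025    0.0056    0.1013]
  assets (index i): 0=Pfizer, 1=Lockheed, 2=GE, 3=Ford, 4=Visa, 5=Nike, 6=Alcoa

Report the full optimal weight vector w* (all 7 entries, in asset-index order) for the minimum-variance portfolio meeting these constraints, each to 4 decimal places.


u=Σ⁻¹μ = [1.9010  1.8322  -0.3530  2.3595  1.4380  0.1893  1.3595]
v=Σ⁻¹𝟙 = [14.0924  17.6000  10.6193  20.1636  6.2547  5.9466  8.9032]
a=μᵀu=1.115638  b=𝟙ᵀu=8.726406  c=𝟙ᵀv=83.579763  D=ac−b²=17.094608
λ₁=(c·0.132−b)/D = (83.579763·0.132−8.726406)/17.094608 = 0.134903
λ₂=(a−b·0.132)/D = (1.115638−8.726406·0.132)/17.094608 = -0.002120
w* = 0.134903·u + -0.002120·v:
  w_0 = 0.134903·1.9010 + -0.002120·14.0924 = 0.2266  (Pfizer)
  w_1 = 0.134903·1.8322 + -0.002120·17.6000 = 0.2099  (Lockheed)
  w_2 = 0.134903·-0.3530 + -0.002120·10.6193 = -0.0701  (GE)
  w_3 = 0.134903·2.3595 + -0.002120·20.1636 = 0.2755  (Ford)
  w_4 = 0.134903·1.4380 + -0.002120·6.2547 = 0.1807  (Visa)
  w_5 = 0.134903·0.1893 + -0.002120·5.9466 = 0.0129  (Nike)
  w_6 = 0.134903·1.3595 + -0.002120·8.9032 = 0.1645  (Alcoa)
Σw_i=1.0000  μᵀw=0.1320
σ²=wᵀΣw=λ₁·μ_p+λ₂ = 0.134903·0.132 + -0.002120 = 0.015687 ≈ 0.0157

0.2266  0.2099  -0.0701  0.2755  0.1807  0.0129  0.1645


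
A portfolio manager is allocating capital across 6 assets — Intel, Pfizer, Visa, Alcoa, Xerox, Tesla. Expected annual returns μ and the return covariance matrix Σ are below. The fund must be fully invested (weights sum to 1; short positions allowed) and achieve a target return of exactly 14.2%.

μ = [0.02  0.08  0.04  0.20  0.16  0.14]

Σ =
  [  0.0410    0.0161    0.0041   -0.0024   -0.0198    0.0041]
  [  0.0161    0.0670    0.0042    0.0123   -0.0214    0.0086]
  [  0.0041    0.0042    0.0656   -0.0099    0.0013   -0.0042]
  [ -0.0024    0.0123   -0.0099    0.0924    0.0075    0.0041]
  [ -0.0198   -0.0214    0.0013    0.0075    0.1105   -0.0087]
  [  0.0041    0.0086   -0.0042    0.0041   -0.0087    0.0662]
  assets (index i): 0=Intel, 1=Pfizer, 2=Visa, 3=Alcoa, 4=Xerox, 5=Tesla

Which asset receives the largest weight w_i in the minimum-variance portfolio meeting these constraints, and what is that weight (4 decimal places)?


x=Σ⁻¹μ = [0.8153  0.8892  0.8925  1.9233  1.7923  2.1218]
y=Σ⁻¹𝟙 = [26.0558  9.0243  15.1763  9.9901  15.7699  14.7363]
a=μᵀx=1.091623  b=𝟙ᵀx=8.434398  c=𝟙ᵀy=90.752661  D=ac−b²=27.928651
λ₁=(c·0.142−b)/D = (90.752661·0.142−8.434398)/27.928651 = 0.159423
λ₂=(a−b·0.142)/D = (1.091623−8.434398·0.142)/27.928651 = -0.003798
w* = 0.159423·x + -0.003798·y:
  w_0 = 0.159423·0.8153 + -0.003798·26.0558 = 0.0310  (Intel)
  w_1 = 0.159423·0.8892 + -0.003798·9.0243 = 0.1075  (Pfizer)
  w_2 = 0.159423·0.8925 + -0.003798·15.1763 = 0.0846  (Visa)
  w_3 = 0.159423·1.9233 + -0.003798·9.9901 = 0.2687  (Alcoa)
  w_4 = 0.159423·1.7923 + -0.003798·15.7699 = 0.2258  (Xerox)
  w_5 = 0.159423·2.1218 + -0.003798·14.7363 = 0.2823  (Tesla)
Σw_i=1.0000  μᵀw=0.1420
σ²=wᵀΣw=λ₁·μ_p+λ₂ = 0.159423·0.142 + -0.003798 = 0.018841 ≈ 0.0188

Tesla (0.2823)


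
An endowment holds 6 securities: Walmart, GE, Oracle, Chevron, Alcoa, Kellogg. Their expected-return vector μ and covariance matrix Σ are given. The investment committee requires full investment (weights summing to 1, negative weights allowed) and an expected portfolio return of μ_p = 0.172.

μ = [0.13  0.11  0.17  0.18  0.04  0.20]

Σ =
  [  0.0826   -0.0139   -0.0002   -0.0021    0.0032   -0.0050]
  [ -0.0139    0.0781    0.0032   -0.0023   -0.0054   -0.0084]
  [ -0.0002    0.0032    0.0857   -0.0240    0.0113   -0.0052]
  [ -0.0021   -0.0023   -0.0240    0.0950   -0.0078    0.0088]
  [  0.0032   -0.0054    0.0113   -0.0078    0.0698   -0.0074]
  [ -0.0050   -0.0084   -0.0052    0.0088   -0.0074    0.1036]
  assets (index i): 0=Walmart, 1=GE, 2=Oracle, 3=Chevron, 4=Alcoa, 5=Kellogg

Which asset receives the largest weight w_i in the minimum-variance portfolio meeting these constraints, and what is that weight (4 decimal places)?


Oracle (0.2848)

u=Σ⁻¹μ = [2.0890  2.0281  2.6553  2.5189  0.7155  2.1662]
v=Σ⁻¹𝟙 = [15.6724  17.8864  13.9062  14.9608  15.7281  12.4098]
a=μᵀu=1.861327  b=𝟙ᵀu=12.172985  c=𝟙ᵀv=90.563637  D=ac−b²=20.386998
λ₁=(c·0.172−b)/D = (90.563637·0.172−12.172985)/20.386998 = 0.166967
λ₂=(a−b·0.172)/D = (1.861327−12.172985·0.172)/20.386998 = -0.011401
w* = 0.166967·u + -0.011401·v:
  w_0 = 0.166967·2.0890 + -0.011401·15.6724 = 0.1701  (Walmart)
  w_1 = 0.166967·2.0281 + -0.011401·17.8864 = 0.1347  (GE)
  w_2 = 0.166967·2.6553 + -0.011401·13.9062 = 0.2848  (Oracle)
  w_3 = 0.166967·2.5189 + -0.011401·14.9608 = 0.2500  (Chevron)
  w_4 = 0.166967·0.7155 + -0.011401·15.7281 = -0.0599  (Alcoa)
  w_5 = 0.166967·2.1662 + -0.011401·12.4098 = 0.2202  (Kellogg)
Σw_i=1.0000  μᵀw=0.1720
σ²=wᵀΣw=λ₁·μ_p+λ₂ = 0.166967·0.172 + -0.011401 = 0.017318 ≈ 0.0173


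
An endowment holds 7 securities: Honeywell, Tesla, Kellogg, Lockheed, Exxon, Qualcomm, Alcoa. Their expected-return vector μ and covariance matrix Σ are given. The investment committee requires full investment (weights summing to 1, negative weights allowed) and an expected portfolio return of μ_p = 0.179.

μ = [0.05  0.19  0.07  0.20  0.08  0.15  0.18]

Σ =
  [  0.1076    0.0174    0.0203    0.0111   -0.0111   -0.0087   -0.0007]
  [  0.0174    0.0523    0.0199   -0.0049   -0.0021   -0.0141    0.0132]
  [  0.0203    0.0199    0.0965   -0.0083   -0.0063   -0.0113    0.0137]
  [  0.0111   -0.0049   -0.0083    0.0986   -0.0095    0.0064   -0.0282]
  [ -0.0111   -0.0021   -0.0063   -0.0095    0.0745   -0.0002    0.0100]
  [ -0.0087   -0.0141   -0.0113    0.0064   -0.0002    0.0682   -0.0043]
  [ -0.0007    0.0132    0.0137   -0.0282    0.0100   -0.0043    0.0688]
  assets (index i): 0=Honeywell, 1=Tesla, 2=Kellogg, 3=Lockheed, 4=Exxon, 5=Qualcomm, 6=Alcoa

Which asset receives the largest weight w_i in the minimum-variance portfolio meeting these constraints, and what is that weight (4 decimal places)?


Tesla (0.3007)

g=Σ⁻¹μ = [-0.1485  3.9586  0.1855  3.0618  1.1628  2.9404  3.0881]
h=Σ⁻¹𝟙 = [6.6962  17.5767  7.8912  15.4083  15.5939  20.0013  14.9585]
a=μᵀg=2.460001  b=𝟙ᵀg=14.248678  c=𝟙ᵀh=98.126234  D=ac−b²=38.365848
λ₁=(c·0.179−b)/D = (98.126234·0.179−14.248678)/38.365848 = 0.086429
λ₂=(a−b·0.179)/D = (2.460001−14.248678·0.179)/38.365848 = -0.002359
w* = 0.086429·g + -0.002359·h:
  w_0 = 0.086429·-0.1485 + -0.002359·6.6962 = -0.0286  (Honeywell)
  w_1 = 0.086429·3.9586 + -0.002359·17.5767 = 0.3007  (Tesla)
  w_2 = 0.086429·0.1855 + -0.002359·7.8912 = -0.0026  (Kellogg)
  w_3 = 0.086429·3.0618 + -0.002359·15.4083 = 0.2283  (Lockheed)
  w_4 = 0.086429·1.1628 + -0.002359·15.5939 = 0.0637  (Exxon)
  w_5 = 0.086429·2.9404 + -0.002359·20.0013 = 0.2069  (Qualcomm)
  w_6 = 0.086429·3.0881 + -0.002359·14.9585 = 0.2316  (Alcoa)
Σw_i=1.0000  μᵀw=0.1790
σ²=wᵀΣw=λ₁·μ_p+λ₂ = 0.086429·0.179 + -0.002359 = 0.013112 ≈ 0.0131


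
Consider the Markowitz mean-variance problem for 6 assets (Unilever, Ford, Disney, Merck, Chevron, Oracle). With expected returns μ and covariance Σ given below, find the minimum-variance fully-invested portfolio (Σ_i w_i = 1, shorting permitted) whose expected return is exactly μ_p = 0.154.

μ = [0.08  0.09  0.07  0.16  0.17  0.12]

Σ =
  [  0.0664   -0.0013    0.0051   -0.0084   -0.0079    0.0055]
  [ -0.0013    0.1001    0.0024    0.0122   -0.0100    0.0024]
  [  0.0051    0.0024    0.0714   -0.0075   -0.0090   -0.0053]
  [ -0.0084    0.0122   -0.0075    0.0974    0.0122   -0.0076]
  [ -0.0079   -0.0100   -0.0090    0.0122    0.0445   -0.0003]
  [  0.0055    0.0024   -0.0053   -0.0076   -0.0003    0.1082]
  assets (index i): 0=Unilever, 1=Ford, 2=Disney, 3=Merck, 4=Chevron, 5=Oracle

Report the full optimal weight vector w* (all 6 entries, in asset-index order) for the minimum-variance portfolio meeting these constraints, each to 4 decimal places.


p=Σ⁻¹μ = [1.6900  1.1277  1.5953  1.3182  4.3429  1.1809]
q=Σ⁻¹𝟙 = [17.7381  11.4319  17.7037  8.7957  29.4241  9.6535]
a=μᵀp=1.439278  b=𝟙ᵀp=11.255016  c=𝟙ᵀq=94.747109  D=ac−b²=9.692019
λ₁=(c·0.154−b)/D = (94.747109·0.154−11.255016)/9.692019 = 0.344205
λ₂=(a−b·0.154)/D = (1.439278−11.255016·0.154)/9.692019 = -0.030334
w* = 0.344205·p + -0.030334·q:
  w_0 = 0.344205·1.6900 + -0.030334·17.7381 = 0.0436  (Unilever)
  w_1 = 0.344205·1.1277 + -0.030334·11.4319 = 0.0414  (Ford)
  w_2 = 0.344205·1.5953 + -0.030334·17.7037 = 0.0121  (Disney)
  w_3 = 0.344205·1.3182 + -0.030334·8.7957 = 0.1869  (Merck)
  w_4 = 0.344205·4.3429 + -0.030334·29.4241 = 0.6023  (Chevron)
  w_5 = 0.344205·1.1809 + -0.030334·9.6535 = 0.1137  (Oracle)
Σw_i=1.0000  μᵀw=0.1540
σ²=wᵀΣw=λ₁·μ_p+λ₂ = 0.344205·0.154 + -0.030334 = 0.022674 ≈ 0.0227

0.0436  0.0414  0.0121  0.1869  0.6023  0.1137


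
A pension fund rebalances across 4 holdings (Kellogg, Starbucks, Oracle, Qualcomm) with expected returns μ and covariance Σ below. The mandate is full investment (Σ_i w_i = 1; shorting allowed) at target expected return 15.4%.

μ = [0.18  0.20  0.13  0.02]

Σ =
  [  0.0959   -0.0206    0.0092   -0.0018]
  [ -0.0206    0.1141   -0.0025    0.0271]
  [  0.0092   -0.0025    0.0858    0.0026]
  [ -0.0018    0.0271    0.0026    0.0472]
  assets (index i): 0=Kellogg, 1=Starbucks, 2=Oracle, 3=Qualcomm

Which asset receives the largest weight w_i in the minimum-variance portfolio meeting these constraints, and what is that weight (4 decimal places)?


g=Σ⁻¹μ = [2.2460  2.4147  1.3735  -0.9527]
h=Σ⁻¹𝟙 = [11.2729  6.9705  10.1325  17.0561]
a=μᵀg=1.046732  b=𝟙ᵀg=5.081576  c=𝟙ᵀh=45.432009  D=ac−b²=21.732738
λ₁=(c·0.154−b)/D = (45.432009·0.154−5.081576)/21.732738 = 0.088114
λ₂=(a−b·0.154)/D = (1.046732−5.081576·0.154)/21.732738 = 0.012155
w* = 0.088114·g + 0.012155·h:
  w_0 = 0.088114·2.2460 + 0.012155·11.2729 = 0.3349  (Kellogg)
  w_1 = 0.088114·2.4147 + 0.012155·6.9705 = 0.2975  (Starbucks)
  w_2 = 0.088114·1.3735 + 0.012155·10.1325 = 0.2442  (Oracle)
  w_3 = 0.088114·-0.9527 + 0.012155·17.0561 = 0.1234  (Qualcomm)
Σw_i=1.0000  μᵀw=0.1540
σ²=wᵀΣw=λ₁·μ_p+λ₂ = 0.088114·0.154 + 0.012155 = 0.025725 ≈ 0.0257

Kellogg (0.3349)


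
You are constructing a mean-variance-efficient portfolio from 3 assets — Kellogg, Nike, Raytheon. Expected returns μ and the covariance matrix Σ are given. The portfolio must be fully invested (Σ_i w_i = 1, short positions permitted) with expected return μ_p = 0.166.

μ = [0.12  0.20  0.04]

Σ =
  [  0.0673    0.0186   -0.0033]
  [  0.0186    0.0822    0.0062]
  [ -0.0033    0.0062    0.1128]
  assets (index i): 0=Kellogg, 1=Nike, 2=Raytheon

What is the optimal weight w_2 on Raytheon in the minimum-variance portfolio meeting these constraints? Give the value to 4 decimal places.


x=Σ⁻¹μ = [1.2050  2.1399  0.2722]
y=Σ⁻¹𝟙 = [12.9174  8.5809  8.7715]
a=μᵀx=0.583468  b=𝟙ᵀx=3.617135  c=𝟙ᵀy=30.269834  D=ac−b²=4.577814
λ₁=(c·0.166−b)/D = (30.269834·0.166−3.617135)/4.577814 = 0.307496
λ₂=(a−b·0.166)/D = (0.583468−3.617135·0.166)/4.577814 = -0.003708
w* = 0.307496·x + -0.003708·y:
  w_0 = 0.307496·1.2050 + -0.003708·12.9174 = 0.3226  (Kellogg)
  w_1 = 0.307496·2.1399 + -0.003708·8.5809 = 0.6262  (Nike)
  w_2 = 0.307496·0.2722 + -0.003708·8.7715 = 0.0512  (Raytheon)
Σw_i=1.0000  μᵀw=0.1660
σ²=wᵀΣw=λ₁·μ_p+λ₂ = 0.307496·0.166 + -0.003708 = 0.047336 ≈ 0.0473

0.0512


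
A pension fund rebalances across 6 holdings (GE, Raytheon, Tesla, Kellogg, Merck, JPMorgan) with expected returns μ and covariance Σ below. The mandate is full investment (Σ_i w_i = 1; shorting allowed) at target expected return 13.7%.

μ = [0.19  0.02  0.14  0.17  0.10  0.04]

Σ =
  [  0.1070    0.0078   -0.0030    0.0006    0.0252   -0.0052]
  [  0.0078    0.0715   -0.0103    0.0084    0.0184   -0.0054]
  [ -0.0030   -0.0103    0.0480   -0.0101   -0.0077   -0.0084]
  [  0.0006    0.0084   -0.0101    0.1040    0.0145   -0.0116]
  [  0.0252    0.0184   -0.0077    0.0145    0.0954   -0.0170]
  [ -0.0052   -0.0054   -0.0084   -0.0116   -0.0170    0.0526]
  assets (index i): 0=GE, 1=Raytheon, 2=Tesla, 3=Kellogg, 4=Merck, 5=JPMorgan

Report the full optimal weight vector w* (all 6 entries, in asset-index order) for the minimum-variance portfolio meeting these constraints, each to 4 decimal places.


x=Σ⁻¹μ = [1.7448  0.3700  4.1282  2.1312  0.9545  2.4086]
y=Σ⁻¹𝟙 = [7.8917  16.0789  35.6055  13.8399  12.1442  34.1054]
a=μᵀx=1.470941  b=𝟙ᵀx=11.737194  c=𝟙ᵀy=119.665626  D=ac−b²=38.259339
λ₁=(c·0.137−b)/D = (119.665626·0.137−11.737194)/38.259339 = 0.121722
λ₂=(a−b·0.137)/D = (1.470941−11.737194·0.137)/38.259339 = -0.003582
w* = 0.121722·x + -0.003582·y:
  w_0 = 0.121722·1.7448 + -0.003582·7.8917 = 0.1841  (GE)
  w_1 = 0.121722·0.3700 + -0.003582·16.0789 = -0.0126  (Raytheon)
  w_2 = 0.121722·4.1282 + -0.003582·35.6055 = 0.3749  (Tesla)
  w_3 = 0.121722·2.1312 + -0.003582·13.8399 = 0.2098  (Kellogg)
  w_4 = 0.121722·0.9545 + -0.003582·12.1442 = 0.0727  (Merck)
  w_5 = 0.121722·2.4086 + -0.003582·34.1054 = 0.1710  (JPMorgan)
Σw_i=1.0000  μᵀw=0.1370
σ²=wᵀΣw=λ₁·μ_p+λ₂ = 0.121722·0.137 + -0.003582 = 0.013094 ≈ 0.0131

0.1841  -0.0126  0.3749  0.2098  0.0727  0.1710


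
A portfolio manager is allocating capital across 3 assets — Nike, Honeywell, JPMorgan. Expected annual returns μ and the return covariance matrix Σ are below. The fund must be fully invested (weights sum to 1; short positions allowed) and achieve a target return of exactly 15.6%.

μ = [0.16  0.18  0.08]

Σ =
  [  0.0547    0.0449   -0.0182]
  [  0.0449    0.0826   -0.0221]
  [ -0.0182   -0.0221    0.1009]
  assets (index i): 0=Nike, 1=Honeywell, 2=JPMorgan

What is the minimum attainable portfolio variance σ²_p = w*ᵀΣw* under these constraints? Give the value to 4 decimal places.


g=Σ⁻¹μ = [2.3587  1.2991  1.5029]
h=Σ⁻¹𝟙 = [18.0319  6.1893  14.5190]
a=μᵀg=0.731465  b=𝟙ᵀg=5.160698  c=𝟙ᵀh=38.740189  D=ac−b²=1.704277
λ₁=(c·0.156−b)/D = (38.740189·0.156−5.160698)/1.704277 = 0.517974
λ₂=(a−b·0.156)/D = (0.731465−5.160698·0.156)/1.704277 = -0.043188
w* = 0.517974·g + -0.043188·h:
  w_0 = 0.517974·2.3587 + -0.043188·18.0319 = 0.4430  (Nike)
  w_1 = 0.517974·1.2991 + -0.043188·6.1893 = 0.4056  (Honeywell)
  w_2 = 0.517974·1.5029 + -0.043188·14.5190 = 0.1514  (JPMorgan)
Σw_i=1.0000  μᵀw=0.1560
σ²=wᵀΣw=λ₁·μ_p+λ₂ = 0.517974·0.156 + -0.043188 = 0.037616 ≈ 0.0376

0.0376


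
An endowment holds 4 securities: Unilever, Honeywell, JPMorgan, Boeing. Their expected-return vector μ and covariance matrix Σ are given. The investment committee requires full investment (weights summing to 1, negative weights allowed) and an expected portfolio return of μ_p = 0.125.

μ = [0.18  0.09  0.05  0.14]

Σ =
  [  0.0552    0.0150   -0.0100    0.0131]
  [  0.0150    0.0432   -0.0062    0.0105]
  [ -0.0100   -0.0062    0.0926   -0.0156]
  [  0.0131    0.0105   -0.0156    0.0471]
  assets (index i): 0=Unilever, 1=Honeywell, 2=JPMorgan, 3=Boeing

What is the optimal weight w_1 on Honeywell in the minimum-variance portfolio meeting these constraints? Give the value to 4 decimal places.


x=Σ⁻¹μ = [2.7091  0.7246  1.3002  2.4880]
y=Σ⁻¹𝟙 = [11.9273  16.5923  16.5144  19.6849]
a=μᵀx=0.966174  b=𝟙ᵀx=7.221821  c=𝟙ᵀy=64.718840  D=ac−b²=10.374954
λ₁=(c·0.125−b)/D = (64.718840·0.125−7.221821)/10.374954 = 0.083666
λ₂=(a−b·0.125)/D = (0.966174−7.221821·0.125)/10.374954 = 0.006115
w* = 0.083666·x + 0.006115·y:
  w_0 = 0.083666·2.7091 + 0.006115·11.9273 = 0.2996  (Unilever)
  w_1 = 0.083666·0.7246 + 0.006115·16.5923 = 0.1621  (Honeywell)
  w_2 = 0.083666·1.3002 + 0.006115·16.5144 = 0.2098  (JPMorgan)
  w_3 = 0.083666·2.4880 + 0.006115·19.6849 = 0.3285  (Boeing)
Σw_i=1.0000  μᵀw=0.1250
σ²=wᵀΣw=λ₁·μ_p+λ₂ = 0.083666·0.125 + 0.006115 = 0.016574 ≈ 0.0166

0.1621


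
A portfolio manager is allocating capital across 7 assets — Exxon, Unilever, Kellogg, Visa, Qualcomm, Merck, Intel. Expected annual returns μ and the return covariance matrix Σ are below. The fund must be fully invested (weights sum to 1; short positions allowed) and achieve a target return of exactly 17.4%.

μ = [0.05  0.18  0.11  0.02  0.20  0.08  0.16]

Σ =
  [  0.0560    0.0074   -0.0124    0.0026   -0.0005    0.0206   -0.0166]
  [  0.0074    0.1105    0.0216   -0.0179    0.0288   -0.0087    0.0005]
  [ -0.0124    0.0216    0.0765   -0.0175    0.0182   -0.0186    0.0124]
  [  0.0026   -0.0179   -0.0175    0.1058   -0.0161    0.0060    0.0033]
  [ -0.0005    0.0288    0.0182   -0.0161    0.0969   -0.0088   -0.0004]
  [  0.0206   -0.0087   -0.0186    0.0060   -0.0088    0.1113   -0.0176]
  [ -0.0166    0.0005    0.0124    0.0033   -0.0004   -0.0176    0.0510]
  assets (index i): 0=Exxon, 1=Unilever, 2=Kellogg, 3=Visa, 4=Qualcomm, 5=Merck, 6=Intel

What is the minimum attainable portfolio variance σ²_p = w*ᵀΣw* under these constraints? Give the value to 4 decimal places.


p=Σ⁻¹μ = [1.5651  1.0712  0.7775  0.5405  1.8385  1.3759  3.9014]
q=Σ⁻¹𝟙 = [23.6322  4.9290  14.4936  12.0238  9.4360  11.8008  27.0960]
a=μᵀp=1.469416  b=𝟙ᵀp=11.070214  c=𝟙ᵀq=103.411293  D=ac−b²=29.404513
λ₁=(c·0.174−b)/D = (103.411293·0.174−11.070214)/29.404513 = 0.235452
λ₂=(a−b·0.174)/D = (1.469416−11.070214·0.174)/29.404513 = -0.015535
w* = 0.235452·p + -0.015535·q:
  w_0 = 0.235452·1.5651 + -0.015535·23.6322 = 0.0014  (Exxon)
  w_1 = 0.235452·1.0712 + -0.015535·4.9290 = 0.1756  (Unilever)
  w_2 = 0.235452·0.7775 + -0.015535·14.4936 = -0.0421  (Kellogg)
  w_3 = 0.235452·0.5405 + -0.015535·12.0238 = -0.0595  (Visa)
  w_4 = 0.235452·1.8385 + -0.015535·9.4360 = 0.2863  (Qualcomm)
  w_5 = 0.235452·1.3759 + -0.015535·11.8008 = 0.1406  (Merck)
  w_6 = 0.235452·3.9014 + -0.015535·27.0960 = 0.4977  (Intel)
Σw_i=1.0000  μᵀw=0.1740
σ²=wᵀΣw=λ₁·μ_p+λ₂ = 0.235452·0.174 + -0.015535 = 0.025434 ≈ 0.0254

0.0254
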